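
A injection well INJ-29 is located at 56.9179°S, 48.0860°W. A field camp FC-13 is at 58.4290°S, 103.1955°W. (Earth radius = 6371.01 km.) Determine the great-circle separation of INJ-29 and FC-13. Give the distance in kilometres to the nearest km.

3189 km

Δφ = -1.5111°,  Δλ = -55.1095°
a = sin²(Δφ/2) + cos φ₁ cos φ₂ sin²(Δλ/2) = 0.061329
c = 2·arcsin(√a) = 0.500501 rad = 28.6766°
d = R·c = 6371.01 × 0.500501 = 3188.7 km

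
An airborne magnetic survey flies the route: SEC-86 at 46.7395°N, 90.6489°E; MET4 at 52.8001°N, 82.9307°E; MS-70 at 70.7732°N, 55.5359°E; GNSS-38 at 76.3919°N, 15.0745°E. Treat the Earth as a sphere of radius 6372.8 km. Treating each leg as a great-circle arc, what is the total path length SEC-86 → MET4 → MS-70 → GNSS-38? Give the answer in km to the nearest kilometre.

SEC-86→MET4: c = 0.136803 rad, d = 871.82 km
MET4→MS-70: c = 0.379435 rad, d = 2418.07 km
MS-70→GNSS-38: c = 0.216451 rad, d = 1379.40 km
Total = 871.82 + 2418.07 + 1379.40 = 4669.28 km

4669 km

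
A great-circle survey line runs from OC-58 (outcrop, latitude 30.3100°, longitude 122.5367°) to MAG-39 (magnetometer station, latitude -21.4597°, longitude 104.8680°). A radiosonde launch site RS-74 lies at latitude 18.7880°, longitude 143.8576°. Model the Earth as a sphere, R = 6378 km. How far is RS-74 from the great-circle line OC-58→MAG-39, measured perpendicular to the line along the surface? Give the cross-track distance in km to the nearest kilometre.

2492 km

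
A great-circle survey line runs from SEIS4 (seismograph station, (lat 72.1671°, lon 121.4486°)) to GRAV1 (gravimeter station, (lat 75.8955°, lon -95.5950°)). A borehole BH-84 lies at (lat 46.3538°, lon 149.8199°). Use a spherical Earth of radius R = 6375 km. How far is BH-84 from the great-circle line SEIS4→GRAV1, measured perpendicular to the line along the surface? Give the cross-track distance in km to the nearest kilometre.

2746 km

δ₁₃ = central angle SEIS4→BH-84 = 0.505713 rad  (haversine)
θ₁₃ = bearing SEIS4→BH-84 = 137.388°,  θ₁₂ = bearing SEIS4→GRAV1 = 16.934°
dₓₜ = R·arcsin(sin δ₁₃ · sin(θ₁₃ − θ₁₂)) = 6375·arcsin(0.48443·sin(120.455°)) = 2746.330 km
|dₓₜ| = 2746.330 km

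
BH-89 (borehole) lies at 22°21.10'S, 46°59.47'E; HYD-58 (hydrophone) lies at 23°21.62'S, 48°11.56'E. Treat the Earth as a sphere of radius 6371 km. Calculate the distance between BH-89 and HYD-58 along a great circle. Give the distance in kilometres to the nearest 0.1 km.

166.5 km

BH-89: φ = -22.35167°, λ = +46.99117°
HYD-58: φ = -23.36033°, λ = +48.19267°
Δφ = -1.0087°,  Δλ = 1.2015°
a = sin²(Δφ/2) + cos φ₁ cos φ₂ sin²(Δλ/2) = 0.000171
c = 2·arcsin(√a) = 0.026140 rad = 1.4977°
d = R·c = 6371 × 0.026140 = 166.5 km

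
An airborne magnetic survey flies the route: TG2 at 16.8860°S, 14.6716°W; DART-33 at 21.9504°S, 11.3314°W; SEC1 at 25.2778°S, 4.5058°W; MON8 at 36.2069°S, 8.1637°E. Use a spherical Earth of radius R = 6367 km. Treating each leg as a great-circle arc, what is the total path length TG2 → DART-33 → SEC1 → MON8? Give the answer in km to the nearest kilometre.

3161 km

TG2→DART-33: c = 0.104082 rad, d = 662.69 km
DART-33→SEC1: c = 0.123611 rad, d = 787.03 km
SEC1→MON8: c = 0.268774 rad, d = 1711.28 km
Total = 662.69 + 787.03 + 1711.28 = 3161.00 km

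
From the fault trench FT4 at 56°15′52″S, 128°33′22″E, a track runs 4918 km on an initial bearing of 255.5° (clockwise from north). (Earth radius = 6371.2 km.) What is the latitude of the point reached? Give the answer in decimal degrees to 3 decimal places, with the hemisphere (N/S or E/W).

43.860°S

FT4: φ = -56.26444°, λ = +128.55611°
δ = d/R = 4918/6371.2 = 0.771911 rad
φ₂ = arcsin(sin φ₁ cos δ + cos φ₁ sin δ cos θ)
   = arcsin(-0.83161·0.71658 + 0.55536·0.69751·-0.25038) = -43.86035°
λ₂ = λ₁ + atan2(sin θ sin δ cos φ₁, cos δ − sin φ₁ sin φ₂) = 59.07442°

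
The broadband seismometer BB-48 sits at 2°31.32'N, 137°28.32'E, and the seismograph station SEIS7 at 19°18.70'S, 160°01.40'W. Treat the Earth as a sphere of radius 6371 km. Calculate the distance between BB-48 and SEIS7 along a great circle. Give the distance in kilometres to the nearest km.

7241 km

BB-48: φ = +2.52200°, λ = +137.47200°
SEIS7: φ = -19.31167°, λ = -160.02333°
Δφ = -21.8337°,  Δλ = 62.5047°
a = sin²(Δφ/2) + cos φ₁ cos φ₂ sin²(Δλ/2) = 0.289637
c = 2·arcsin(√a) = 1.136552 rad = 65.1196°
d = R·c = 6371 × 1.136552 = 7241.0 km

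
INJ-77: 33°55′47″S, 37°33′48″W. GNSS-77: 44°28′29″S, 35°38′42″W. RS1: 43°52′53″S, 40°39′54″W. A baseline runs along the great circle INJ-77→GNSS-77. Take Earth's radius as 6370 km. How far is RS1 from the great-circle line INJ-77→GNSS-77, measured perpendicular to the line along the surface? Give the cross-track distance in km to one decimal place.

389.4 km

INJ-77: φ = -33.92972°, λ = -37.56333°
GNSS-77: φ = -44.47472°, λ = -35.64500°
RS1: φ = -43.88139°, λ = -40.66500°
δ₁₃ = central angle INJ-77→RS1 = 0.178688 rad  (haversine)
θ₁₃ = bearing INJ-77→RS1 = 192.675°,  θ₁₂ = bearing INJ-77→GNSS-77 = 172.573°
dₓₜ = R·arcsin(sin δ₁₃ · sin(θ₁₃ − θ₁₂)) = 6370·arcsin(0.17774·sin(20.102°)) = 389.376 km
|dₓₜ| = 389.376 km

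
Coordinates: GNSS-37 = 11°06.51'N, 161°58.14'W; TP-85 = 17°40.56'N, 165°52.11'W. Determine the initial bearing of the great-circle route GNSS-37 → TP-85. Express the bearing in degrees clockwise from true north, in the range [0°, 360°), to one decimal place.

330.6°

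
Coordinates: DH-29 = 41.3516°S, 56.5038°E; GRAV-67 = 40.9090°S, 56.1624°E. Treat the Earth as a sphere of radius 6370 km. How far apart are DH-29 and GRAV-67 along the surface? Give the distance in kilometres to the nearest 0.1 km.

56.9 km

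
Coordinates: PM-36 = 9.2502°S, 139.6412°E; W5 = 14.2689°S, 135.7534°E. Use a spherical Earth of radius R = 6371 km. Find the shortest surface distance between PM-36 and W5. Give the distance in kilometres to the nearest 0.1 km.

Δφ = -5.0187°,  Δλ = -3.8878°
a = sin²(Δφ/2) + cos φ₁ cos φ₂ sin²(Δλ/2) = 0.003018
c = 2·arcsin(√a) = 0.109919 rad = 6.2979°
d = R·c = 6371 × 0.109919 = 700.3 km

700.3 km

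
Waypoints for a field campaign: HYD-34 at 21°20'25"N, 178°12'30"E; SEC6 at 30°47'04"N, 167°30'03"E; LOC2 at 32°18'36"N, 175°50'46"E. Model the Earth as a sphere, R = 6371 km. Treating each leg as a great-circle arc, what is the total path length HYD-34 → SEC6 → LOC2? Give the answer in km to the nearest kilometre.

HYD-34: φ = +21.34028°, λ = +178.20833°
SEC6: φ = +30.78444°, λ = +167.50083°
LOC2: φ = +32.31000°, λ = +175.84611°
HYD-34→SEC6: c = 0.235004 rad, d = 1497.21 km
SEC6→LOC2: c = 0.126913 rad, d = 808.56 km
Total = 1497.21 + 808.56 = 2305.77 km

2306 km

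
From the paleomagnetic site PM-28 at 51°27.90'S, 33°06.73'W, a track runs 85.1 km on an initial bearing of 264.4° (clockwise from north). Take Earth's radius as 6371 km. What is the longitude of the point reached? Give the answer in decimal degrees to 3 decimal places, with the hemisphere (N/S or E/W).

34.337°W

PM-28: φ = -51.46500°, λ = -33.11217°
δ = d/R = 85.1/6371 = 0.013357 rad
φ₂ = arcsin(sin φ₁ cos δ + cos φ₁ sin δ cos θ)
   = arcsin(-0.78223·0.99991 + 0.62299·0.01336·-0.09758) = -51.53331°
λ₂ = λ₁ + atan2(sin θ sin δ cos φ₁, cos δ − sin φ₁ sin φ₂) = -34.33666°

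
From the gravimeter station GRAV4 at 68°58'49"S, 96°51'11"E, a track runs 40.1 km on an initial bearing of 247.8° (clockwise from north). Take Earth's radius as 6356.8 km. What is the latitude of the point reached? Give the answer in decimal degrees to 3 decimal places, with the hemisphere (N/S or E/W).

69.114°S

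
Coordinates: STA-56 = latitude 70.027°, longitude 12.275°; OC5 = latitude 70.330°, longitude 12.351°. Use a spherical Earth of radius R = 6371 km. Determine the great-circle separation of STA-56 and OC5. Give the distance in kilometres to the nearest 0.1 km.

33.8 km

Δφ = 0.3030°,  Δλ = 0.0760°
a = sin²(Δφ/2) + cos φ₁ cos φ₂ sin²(Δλ/2) = 0.000007
c = 2·arcsin(√a) = 0.005307 rad = 0.3041°
d = R·c = 6371 × 0.005307 = 33.8 km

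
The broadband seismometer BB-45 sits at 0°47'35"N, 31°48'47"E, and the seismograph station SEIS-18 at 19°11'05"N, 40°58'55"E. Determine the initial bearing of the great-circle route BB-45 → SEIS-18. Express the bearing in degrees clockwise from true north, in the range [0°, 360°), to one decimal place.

BB-45: φ = +0.79306°, λ = +31.81306°
SEIS-18: φ = +19.18472°, λ = +40.98194°
Δλ = 9.1689°
y = sin Δλ · cos φ₂ = 0.150496
x = cos φ₁ sin φ₂ − sin φ₁ cos φ₂ cos Δλ = 0.315678
θ = atan2(y, x) = 25.4889° → 25.4889° (mod 360°)

25.5°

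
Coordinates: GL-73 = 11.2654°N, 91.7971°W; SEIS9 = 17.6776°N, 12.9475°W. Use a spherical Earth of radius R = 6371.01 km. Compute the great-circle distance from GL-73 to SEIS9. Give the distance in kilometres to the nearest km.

8463 km

Δφ = 6.4122°,  Δλ = 78.8496°
a = sin²(Δφ/2) + cos φ₁ cos φ₂ sin²(Δλ/2) = 0.379988
c = 2·arcsin(√a) = 1.328405 rad = 76.1120°
d = R·c = 6371.01 × 1.328405 = 8463.3 km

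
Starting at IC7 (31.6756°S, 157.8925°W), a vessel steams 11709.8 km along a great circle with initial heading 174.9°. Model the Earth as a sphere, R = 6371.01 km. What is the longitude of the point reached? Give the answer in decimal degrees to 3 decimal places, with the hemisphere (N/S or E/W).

15.401°E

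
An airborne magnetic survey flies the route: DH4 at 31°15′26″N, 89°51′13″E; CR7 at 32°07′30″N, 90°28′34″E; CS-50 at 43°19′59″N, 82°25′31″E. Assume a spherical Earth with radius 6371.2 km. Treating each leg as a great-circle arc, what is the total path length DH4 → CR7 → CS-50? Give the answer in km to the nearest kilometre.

DH4: φ = +31.25722°, λ = +89.85361°
CR7: φ = +32.12500°, λ = +90.47611°
CS-50: φ = +43.33306°, λ = +82.42528°
DH4→CR7: c = 0.017744 rad, d = 113.05 km
CR7→CS-50: c = 0.224720 rad, d = 1431.73 km
Total = 113.05 + 1431.73 = 1544.79 km

1545 km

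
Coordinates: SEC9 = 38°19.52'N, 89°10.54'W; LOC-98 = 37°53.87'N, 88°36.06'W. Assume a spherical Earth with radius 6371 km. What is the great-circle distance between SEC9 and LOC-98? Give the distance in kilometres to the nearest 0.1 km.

69.2 km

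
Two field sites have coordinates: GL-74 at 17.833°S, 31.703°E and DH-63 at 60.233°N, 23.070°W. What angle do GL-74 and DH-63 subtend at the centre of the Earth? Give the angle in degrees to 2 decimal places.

89.61°

Δφ = 78.0660°,  Δλ = -54.7730°
a = sin²(Δφ/2) + cos φ₁ cos φ₂ sin²(Δλ/2) = 0.496610
c = 2·arcsin(√a) = 1.564016 rad = 89.6115°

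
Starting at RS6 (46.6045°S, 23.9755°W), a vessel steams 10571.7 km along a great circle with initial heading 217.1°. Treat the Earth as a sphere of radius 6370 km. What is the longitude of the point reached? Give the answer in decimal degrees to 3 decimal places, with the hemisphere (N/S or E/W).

160.703°W

δ = d/R = 10571.7/6370 = 1.659608 rad
φ₂ = arcsin(sin φ₁ cos δ + cos φ₁ sin δ cos θ)
   = arcsin(-0.72663·-0.08869 + 0.68703·0.99606·-0.79758) = -28.77406°
λ₂ = λ₁ + atan2(sin θ sin δ cos φ₁, cos δ − sin φ₁ sin φ₂) = -160.70298°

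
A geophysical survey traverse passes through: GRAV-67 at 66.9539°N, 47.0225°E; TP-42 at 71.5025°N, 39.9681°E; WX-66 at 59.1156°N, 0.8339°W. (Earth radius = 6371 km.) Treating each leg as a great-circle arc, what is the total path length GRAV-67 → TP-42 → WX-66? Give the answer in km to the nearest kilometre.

GRAV-67→TP-42: c = 0.090472 rad, d = 576.39 km
TP-42→WX-66: c = 0.356445 rad, d = 2270.91 km
Total = 576.39 + 2270.91 = 2847.30 km

2847 km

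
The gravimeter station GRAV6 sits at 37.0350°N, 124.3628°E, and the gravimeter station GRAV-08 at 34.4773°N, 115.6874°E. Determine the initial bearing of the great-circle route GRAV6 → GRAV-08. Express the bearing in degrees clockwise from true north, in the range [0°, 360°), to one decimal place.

252.6°

Δλ = -8.6754°
y = sin Δλ · cos φ₂ = -0.124342
x = cos φ₁ sin φ₂ − sin φ₁ cos φ₂ cos Δλ = -0.038945
θ = atan2(y, x) = -107.3909° → 252.6091° (mod 360°)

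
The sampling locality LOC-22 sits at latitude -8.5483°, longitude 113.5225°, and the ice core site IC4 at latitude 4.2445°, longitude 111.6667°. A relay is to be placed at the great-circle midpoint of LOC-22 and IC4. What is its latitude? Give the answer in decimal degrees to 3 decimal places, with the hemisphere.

Bx = cos φ₂ cos Δλ = 0.996734,  By = cos φ₂ sin Δλ = -0.032295
φₘ = atan2(sin φ₁ + sin φ₂, √((cos φ₁ + Bx)² + By²)) = -2.15218°
λₘ = λ₁ + atan2(By, cos φ₁ + Bx) = 112.59069°

2.152°S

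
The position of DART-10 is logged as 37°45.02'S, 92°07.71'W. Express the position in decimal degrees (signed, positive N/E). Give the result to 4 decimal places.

lat: 37.7503° S → -37.7503°
lon: 92.1285° W → -92.1285°

-37.7503°, -92.1285°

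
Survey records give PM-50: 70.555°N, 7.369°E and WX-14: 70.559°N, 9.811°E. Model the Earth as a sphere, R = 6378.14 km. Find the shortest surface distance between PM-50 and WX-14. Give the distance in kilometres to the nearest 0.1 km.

90.5 km

Δφ = 0.0040°,  Δλ = 2.4420°
a = sin²(Δφ/2) + cos φ₁ cos φ₂ sin²(Δλ/2) = 0.000050
c = 2·arcsin(√a) = 0.014186 rad = 0.8128°
d = R·c = 6378.14 × 0.014186 = 90.5 km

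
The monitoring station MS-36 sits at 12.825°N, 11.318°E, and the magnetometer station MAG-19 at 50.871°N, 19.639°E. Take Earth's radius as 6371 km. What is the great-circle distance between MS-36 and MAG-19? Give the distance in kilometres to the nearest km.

Δφ = 38.0460°,  Δλ = 8.3210°
a = sin²(Δφ/2) + cos φ₁ cos φ₂ sin²(Δλ/2) = 0.109481
c = 2·arcsin(√a) = 0.674469 rad = 38.6442°
d = R·c = 6371 × 0.674469 = 4297.0 km

4297 km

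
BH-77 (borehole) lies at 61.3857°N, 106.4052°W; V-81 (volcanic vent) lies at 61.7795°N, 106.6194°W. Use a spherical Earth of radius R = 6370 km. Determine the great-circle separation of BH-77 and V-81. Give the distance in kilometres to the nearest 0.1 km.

45.2 km

Δφ = 0.3938°,  Δλ = -0.2142°
a = sin²(Δφ/2) + cos φ₁ cos φ₂ sin²(Δλ/2) = 0.000013
c = 2·arcsin(√a) = 0.007100 rad = 0.4068°
d = R·c = 6370 × 0.007100 = 45.2 km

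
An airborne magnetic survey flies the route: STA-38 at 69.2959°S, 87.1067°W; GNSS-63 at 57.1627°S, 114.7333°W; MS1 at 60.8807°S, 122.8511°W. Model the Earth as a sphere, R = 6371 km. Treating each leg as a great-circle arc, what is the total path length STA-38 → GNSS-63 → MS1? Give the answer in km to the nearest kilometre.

2522 km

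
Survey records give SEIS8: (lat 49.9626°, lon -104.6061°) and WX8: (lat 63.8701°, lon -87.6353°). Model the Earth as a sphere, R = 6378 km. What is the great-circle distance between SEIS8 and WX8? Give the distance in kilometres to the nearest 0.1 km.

1847.3 km

Δφ = 13.9075°,  Δλ = 16.9708°
a = sin²(Δφ/2) + cos φ₁ cos φ₂ sin²(Δλ/2) = 0.020826
c = 2·arcsin(√a) = 0.289636 rad = 16.5949°
d = R·c = 6378 × 0.289636 = 1847.3 km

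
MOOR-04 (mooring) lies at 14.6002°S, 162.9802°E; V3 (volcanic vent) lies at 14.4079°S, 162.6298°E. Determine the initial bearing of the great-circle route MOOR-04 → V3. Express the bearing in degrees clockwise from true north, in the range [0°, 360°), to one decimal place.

299.5°

Δλ = -0.3504°
y = sin Δλ · cos φ₂ = -0.005923
x = cos φ₁ sin φ₂ − sin φ₁ cos φ₂ cos Δλ = 0.003352
θ = atan2(y, x) = -60.4965° → 299.5035° (mod 360°)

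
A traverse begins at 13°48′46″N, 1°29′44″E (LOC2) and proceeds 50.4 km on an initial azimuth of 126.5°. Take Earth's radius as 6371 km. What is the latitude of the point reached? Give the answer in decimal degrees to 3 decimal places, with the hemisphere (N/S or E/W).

LOC2: φ = +13.81278°, λ = +1.49556°
δ = d/R = 50.4/6371 = 0.007911 rad
φ₂ = arcsin(sin φ₁ cos δ + cos φ₁ sin δ cos θ)
   = arcsin(0.23875·0.99997 + 0.97108·0.00791·-0.59482) = 13.54289°
λ₂ = λ₁ + atan2(sin θ sin δ cos φ₁, cos δ − sin φ₁ sin φ₂) = 1.87033°

13.543°N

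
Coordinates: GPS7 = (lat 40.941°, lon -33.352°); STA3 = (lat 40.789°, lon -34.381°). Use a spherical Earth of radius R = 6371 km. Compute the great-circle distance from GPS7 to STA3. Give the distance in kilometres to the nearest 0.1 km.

Δφ = -0.1520°,  Δλ = -1.0290°
a = sin²(Δφ/2) + cos φ₁ cos φ₂ sin²(Δλ/2) = 0.000048
c = 2·arcsin(√a) = 0.013838 rad = 0.7929°
d = R·c = 6371 × 0.013838 = 88.2 km

88.2 km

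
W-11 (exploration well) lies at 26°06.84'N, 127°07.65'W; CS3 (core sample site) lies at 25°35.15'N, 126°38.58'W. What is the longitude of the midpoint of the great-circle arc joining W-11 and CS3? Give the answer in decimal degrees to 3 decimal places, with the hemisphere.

126.885°W

W-11: φ = +26.11400°, λ = -127.12750°
CS3: φ = +25.58583°, λ = -126.64300°
Bx = cos φ₂ cos Δλ = 0.901907,  By = cos φ₂ sin Δλ = 0.007627
φₘ = atan2(sin φ₁ + sin φ₂, √((cos φ₁ + Bx)² + By²)) = 25.85012°
λₘ = λ₁ + atan2(By, cos φ₁ + Bx) = -126.88471°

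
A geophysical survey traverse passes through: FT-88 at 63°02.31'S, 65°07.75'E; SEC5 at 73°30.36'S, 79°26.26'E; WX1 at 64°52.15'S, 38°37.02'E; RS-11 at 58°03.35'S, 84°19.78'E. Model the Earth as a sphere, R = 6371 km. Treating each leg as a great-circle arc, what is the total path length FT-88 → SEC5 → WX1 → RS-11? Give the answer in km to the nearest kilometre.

5601 km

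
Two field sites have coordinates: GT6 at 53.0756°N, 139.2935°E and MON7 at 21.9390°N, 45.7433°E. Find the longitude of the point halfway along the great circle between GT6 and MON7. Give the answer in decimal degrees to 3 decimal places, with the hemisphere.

Bx = cos φ₂ cos Δλ = -0.057439,  By = cos φ₂ sin Δλ = -0.925802
φₘ = atan2(sin φ₁ + sin φ₂, √((cos φ₁ + Bx)² + By²)) = 47.53837°
λₘ = λ₁ + atan2(By, cos φ₁ + Bx) = 79.70074°

79.701°E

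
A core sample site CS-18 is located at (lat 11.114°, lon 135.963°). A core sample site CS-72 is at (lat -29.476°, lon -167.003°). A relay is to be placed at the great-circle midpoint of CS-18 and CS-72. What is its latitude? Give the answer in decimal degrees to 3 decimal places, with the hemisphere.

Bx = cos φ₂ cos Δλ = 0.473709,  By = cos φ₂ sin Δλ = 0.730396
φₘ = atan2(sin φ₁ + sin φ₂, √((cos φ₁ + Bx)² + By²)) = -10.41716°
λₘ = λ₁ + atan2(By, cos φ₁ + Bx) = 162.61993°

10.417°S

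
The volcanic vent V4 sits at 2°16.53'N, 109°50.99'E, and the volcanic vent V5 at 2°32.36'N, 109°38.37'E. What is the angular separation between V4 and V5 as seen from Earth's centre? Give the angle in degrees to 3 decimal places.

0.337°

V4: φ = +2.27550°, λ = +109.84983°
V5: φ = +2.53933°, λ = +109.63950°
Δφ = 0.2638°,  Δλ = -0.2103°
a = sin²(Δφ/2) + cos φ₁ cos φ₂ sin²(Δλ/2) = 0.000009
c = 2·arcsin(√a) = 0.005887 rad = 0.3373°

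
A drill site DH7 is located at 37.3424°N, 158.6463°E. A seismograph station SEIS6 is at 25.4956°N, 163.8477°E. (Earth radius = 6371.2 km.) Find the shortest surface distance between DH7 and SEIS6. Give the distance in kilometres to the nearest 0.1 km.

Δφ = -11.8468°,  Δλ = 5.2014°
a = sin²(Δφ/2) + cos φ₁ cos φ₂ sin²(Δλ/2) = 0.012127
c = 2·arcsin(√a) = 0.220697 rad = 12.6450°
d = R·c = 6371.2 × 0.220697 = 1406.1 km

1406.1 km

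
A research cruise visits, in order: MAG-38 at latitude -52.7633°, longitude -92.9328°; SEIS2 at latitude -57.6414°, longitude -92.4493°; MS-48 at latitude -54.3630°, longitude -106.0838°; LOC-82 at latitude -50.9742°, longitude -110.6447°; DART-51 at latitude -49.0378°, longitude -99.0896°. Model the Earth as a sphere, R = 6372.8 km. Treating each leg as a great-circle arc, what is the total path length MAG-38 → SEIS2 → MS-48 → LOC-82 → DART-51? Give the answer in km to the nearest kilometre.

2803 km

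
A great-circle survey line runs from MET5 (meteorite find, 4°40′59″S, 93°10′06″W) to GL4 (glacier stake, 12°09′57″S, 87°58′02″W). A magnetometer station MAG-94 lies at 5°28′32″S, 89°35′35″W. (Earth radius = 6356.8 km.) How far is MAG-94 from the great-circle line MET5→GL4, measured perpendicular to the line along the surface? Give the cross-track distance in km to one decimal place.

MET5: φ = -4.68306°, λ = -93.16833°
GL4: φ = -12.16583°, λ = -87.96722°
MAG-94: φ = -5.47556°, λ = -89.59306°
δ₁₃ = central angle MET5→MAG-94 = 0.063675 rad  (haversine)
θ₁₃ = bearing MET5→MAG-94 = 102.700°,  θ₁₂ = bearing MET5→GL4 = 145.833°
dₓₜ = R·arcsin(sin δ₁₃ · sin(θ₁₃ − θ₁₂)) = 6356.8·arcsin(0.06363·sin(-43.133°)) = -276.639 km
|dₓₜ| = 276.639 km

276.6 km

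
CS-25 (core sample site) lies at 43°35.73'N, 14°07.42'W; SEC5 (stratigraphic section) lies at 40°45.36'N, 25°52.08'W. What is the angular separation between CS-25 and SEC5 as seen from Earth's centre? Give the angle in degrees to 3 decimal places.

CS-25: φ = +43.59550°, λ = -14.12367°
SEC5: φ = +40.75600°, λ = -25.86800°
Δφ = -2.8395°,  Δλ = -11.7443°
a = sin²(Δφ/2) + cos φ₁ cos φ₂ sin²(Δλ/2) = 0.006356
c = 2·arcsin(√a) = 0.159621 rad = 9.1456°

9.146°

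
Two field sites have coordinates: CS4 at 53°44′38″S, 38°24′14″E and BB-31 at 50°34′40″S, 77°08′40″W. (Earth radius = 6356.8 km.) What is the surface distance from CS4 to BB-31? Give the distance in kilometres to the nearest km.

CS4: φ = -53.74389°, λ = +38.40389°
BB-31: φ = -50.57778°, λ = -77.14444°
Δφ = 3.1661°,  Δλ = -115.5483°
a = sin²(Δφ/2) + cos φ₁ cos φ₂ sin²(Δλ/2) = 0.269523
c = 2·arcsin(√a) = 1.091727 rad = 62.5514°
d = R·c = 6356.8 × 1.091727 = 6939.9 km

6940 km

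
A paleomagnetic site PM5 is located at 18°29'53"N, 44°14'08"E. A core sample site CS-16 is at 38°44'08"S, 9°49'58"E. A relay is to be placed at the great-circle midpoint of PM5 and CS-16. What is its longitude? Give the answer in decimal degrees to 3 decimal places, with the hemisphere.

PM5: φ = +18.49806°, λ = +44.23556°
CS-16: φ = -38.73556°, λ = +9.83278°
Bx = cos φ₂ cos Δλ = 0.643602,  By = cos φ₂ sin Δλ = -0.440729
φₘ = atan2(sin φ₁ + sin φ₂, √((cos φ₁ + Bx)² + By²)) = -10.57738°
λₘ = λ₁ + atan2(By, cos φ₁ + Bx) = 28.76075°

28.761°E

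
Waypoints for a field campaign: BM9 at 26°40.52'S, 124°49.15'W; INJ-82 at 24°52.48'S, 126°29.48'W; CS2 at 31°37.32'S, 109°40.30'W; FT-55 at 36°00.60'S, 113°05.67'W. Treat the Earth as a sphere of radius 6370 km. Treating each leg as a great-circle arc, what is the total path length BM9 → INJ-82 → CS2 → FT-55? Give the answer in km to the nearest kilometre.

BM9: φ = -26.67533°, λ = -124.81917°
INJ-82: φ = -24.87467°, λ = -126.49133°
CS2: φ = -31.62200°, λ = -109.67167°
FT-55: φ = -36.01000°, λ = -113.09450°
BM9→INJ-82: c = 0.040967 rad, d = 260.96 km
INJ-82→CS2: c = 0.283704 rad, d = 1807.19 km
CS2→FT-55: c = 0.091245 rad, d = 581.23 km
Total = 260.96 + 1807.19 + 581.23 = 2649.38 km

2649 km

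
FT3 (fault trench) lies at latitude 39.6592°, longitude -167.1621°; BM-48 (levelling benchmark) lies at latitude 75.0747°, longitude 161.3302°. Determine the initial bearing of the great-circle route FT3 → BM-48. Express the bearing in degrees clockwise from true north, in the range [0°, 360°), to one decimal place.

347.4°

Δλ = -31.5077°
y = sin Δλ · cos φ₂ = -0.134604
x = cos φ₁ sin φ₂ − sin φ₁ cos φ₂ cos Δλ = 0.603736
θ = atan2(y, x) = -12.5686° → 347.4314° (mod 360°)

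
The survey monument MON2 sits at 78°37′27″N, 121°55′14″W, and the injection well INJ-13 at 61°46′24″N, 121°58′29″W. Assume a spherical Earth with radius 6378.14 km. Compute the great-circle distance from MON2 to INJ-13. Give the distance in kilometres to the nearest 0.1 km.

MON2: φ = +78.62417°, λ = -121.92056°
INJ-13: φ = +61.77333°, λ = -121.97472°
Δφ = -16.8508°,  Δλ = -0.0542°
a = sin²(Δφ/2) + cos φ₁ cos φ₂ sin²(Δλ/2) = 0.021469
c = 2·arcsin(√a) = 0.294103 rad = 16.8508°
d = R·c = 6378.14 × 0.294103 = 1875.8 km

1875.8 km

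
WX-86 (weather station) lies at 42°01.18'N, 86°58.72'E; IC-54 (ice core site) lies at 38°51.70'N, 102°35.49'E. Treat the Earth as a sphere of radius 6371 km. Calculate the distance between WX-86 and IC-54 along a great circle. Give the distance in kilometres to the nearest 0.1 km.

1365.0 km

WX-86: φ = +42.01967°, λ = +86.97867°
IC-54: φ = +38.86167°, λ = +102.59150°
Δφ = -3.1580°,  Δλ = 15.6128°
a = sin²(Δφ/2) + cos φ₁ cos φ₂ sin²(Δλ/2) = 0.011432
c = 2·arcsin(√a) = 0.214247 rad = 12.2754°
d = R·c = 6371 × 0.214247 = 1365.0 km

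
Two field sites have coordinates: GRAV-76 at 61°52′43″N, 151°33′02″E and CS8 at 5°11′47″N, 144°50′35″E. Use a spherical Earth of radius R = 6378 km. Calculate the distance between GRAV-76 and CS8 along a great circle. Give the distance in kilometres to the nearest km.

6334 km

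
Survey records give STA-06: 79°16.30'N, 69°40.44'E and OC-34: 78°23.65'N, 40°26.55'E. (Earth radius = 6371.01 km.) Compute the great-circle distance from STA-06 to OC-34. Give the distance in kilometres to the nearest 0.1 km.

630.1 km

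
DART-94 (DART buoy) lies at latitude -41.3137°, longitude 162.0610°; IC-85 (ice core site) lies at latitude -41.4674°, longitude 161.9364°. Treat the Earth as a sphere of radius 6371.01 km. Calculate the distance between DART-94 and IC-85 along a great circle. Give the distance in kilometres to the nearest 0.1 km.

Δφ = -0.1537°,  Δλ = -0.1246°
a = sin²(Δφ/2) + cos φ₁ cos φ₂ sin²(Δλ/2) = 0.000002
c = 2·arcsin(√a) = 0.003140 rad = 0.1799°
d = R·c = 6371.01 × 0.003140 = 20.0 km

20.0 km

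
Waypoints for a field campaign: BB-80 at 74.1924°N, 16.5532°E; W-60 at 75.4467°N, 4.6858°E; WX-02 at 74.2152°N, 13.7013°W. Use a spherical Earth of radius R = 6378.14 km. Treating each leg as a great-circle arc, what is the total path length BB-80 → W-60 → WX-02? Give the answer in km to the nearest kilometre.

923 km

BB-80→W-60: c = 0.058364 rad, d = 372.25 km
W-60→WX-02: c = 0.086290 rad, d = 550.37 km
Total = 372.25 + 550.37 = 922.62 km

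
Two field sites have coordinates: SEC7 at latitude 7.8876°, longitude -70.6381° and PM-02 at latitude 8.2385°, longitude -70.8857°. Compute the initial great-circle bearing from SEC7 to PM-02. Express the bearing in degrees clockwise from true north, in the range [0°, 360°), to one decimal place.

325.1°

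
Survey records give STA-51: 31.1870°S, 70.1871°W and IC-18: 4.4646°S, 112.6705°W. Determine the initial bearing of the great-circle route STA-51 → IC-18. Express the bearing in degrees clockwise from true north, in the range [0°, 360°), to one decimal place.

295.0°

Δλ = -42.4834°
y = sin Δλ · cos φ₂ = -0.673327
x = cos φ₁ sin φ₂ − sin φ₁ cos φ₂ cos Δλ = 0.314136
θ = atan2(y, x) = -64.9890° → 295.0110° (mod 360°)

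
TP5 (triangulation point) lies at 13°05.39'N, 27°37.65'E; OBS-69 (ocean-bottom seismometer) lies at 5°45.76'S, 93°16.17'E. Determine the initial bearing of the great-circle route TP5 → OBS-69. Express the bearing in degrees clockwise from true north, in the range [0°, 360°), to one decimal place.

TP5: φ = +13.08983°, λ = +27.62750°
OBS-69: φ = -5.76267°, λ = +93.26950°
Δλ = 65.6420°
y = sin Δλ · cos φ₂ = 0.906382
x = cos φ₁ sin φ₂ − sin φ₁ cos φ₂ cos Δλ = -0.190735
θ = atan2(y, x) = 101.8837° → 101.8837° (mod 360°)

101.9°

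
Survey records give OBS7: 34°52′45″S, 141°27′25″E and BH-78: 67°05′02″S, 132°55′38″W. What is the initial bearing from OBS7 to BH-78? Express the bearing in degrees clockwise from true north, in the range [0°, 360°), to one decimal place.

OBS7: φ = -34.87917°, λ = +141.45694°
BH-78: φ = -67.08389°, λ = -132.92722°
Δλ = 85.6158°
y = sin Δλ · cos φ₂ = 0.388244
x = cos φ₁ sin φ₂ − sin φ₁ cos φ₂ cos Δλ = -0.738592
θ = atan2(y, x) = 152.2712° → 152.2712° (mod 360°)

152.3°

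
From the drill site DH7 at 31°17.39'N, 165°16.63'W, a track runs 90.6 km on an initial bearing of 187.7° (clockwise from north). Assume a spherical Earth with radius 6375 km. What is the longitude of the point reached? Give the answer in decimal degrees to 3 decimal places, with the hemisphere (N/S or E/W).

DH7: φ = +31.28983°, λ = -165.27717°
δ = d/R = 90.6/6375 = 0.014212 rad
φ₂ = arcsin(sin φ₁ cos δ + cos φ₁ sin δ cos θ)
   = arcsin(0.51937·0.99990 + 0.85455·0.01421·-0.99098) = 30.48284°
λ₂ = λ₁ + atan2(sin θ sin δ cos φ₁, cos δ − sin φ₁ sin φ₂) = -165.40376°

165.404°W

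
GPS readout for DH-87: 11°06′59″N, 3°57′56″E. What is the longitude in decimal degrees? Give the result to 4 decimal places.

3.9656°E

3° + 57′/60 + 56″/3600 = 3 + 0.95000 + 0.01556 = 3.9656°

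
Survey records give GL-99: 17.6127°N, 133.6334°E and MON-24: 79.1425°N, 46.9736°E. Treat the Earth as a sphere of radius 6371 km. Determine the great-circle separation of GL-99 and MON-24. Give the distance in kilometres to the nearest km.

Δφ = 61.5298°,  Δλ = -86.6598°
a = sin²(Δφ/2) + cos φ₁ cos φ₂ sin²(Δλ/2) = 0.346187
c = 2·arcsin(√a) = 1.258100 rad = 72.0838°
d = R·c = 6371 × 1.258100 = 8015.4 km

8015 km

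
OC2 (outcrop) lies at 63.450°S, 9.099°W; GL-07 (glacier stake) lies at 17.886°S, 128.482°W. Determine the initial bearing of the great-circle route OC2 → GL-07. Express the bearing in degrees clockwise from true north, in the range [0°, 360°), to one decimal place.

236.2°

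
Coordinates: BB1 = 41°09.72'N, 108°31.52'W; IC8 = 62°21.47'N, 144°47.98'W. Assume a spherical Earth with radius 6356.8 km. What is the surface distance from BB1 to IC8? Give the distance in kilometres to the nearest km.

BB1: φ = +41.16200°, λ = -108.52533°
IC8: φ = +62.35783°, λ = -144.79967°
Δφ = 21.1958°,  Δλ = -36.2743°
a = sin²(Δφ/2) + cos φ₁ cos φ₂ sin²(Δλ/2) = 0.067672
c = 2·arcsin(√a) = 0.526330 rad = 30.1565°
d = R·c = 6356.8 × 0.526330 = 3345.8 km

3346 km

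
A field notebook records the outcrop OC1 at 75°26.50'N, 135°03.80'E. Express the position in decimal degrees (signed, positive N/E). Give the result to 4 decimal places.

lat: 75.4417° N → +75.4417°
lon: 135.0633° E → +135.0633°

+75.4417°, +135.0633°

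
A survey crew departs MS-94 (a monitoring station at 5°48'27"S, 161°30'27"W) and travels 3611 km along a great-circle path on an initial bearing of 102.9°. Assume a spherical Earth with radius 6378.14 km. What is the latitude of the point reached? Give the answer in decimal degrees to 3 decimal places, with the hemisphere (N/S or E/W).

11.802°S

MS-94: φ = -5.80750°, λ = -161.50750°
δ = d/R = 3611/6378.14 = 0.566153 rad
φ₂ = arcsin(sin φ₁ cos δ + cos φ₁ sin δ cos θ)
   = arcsin(-0.10119·0.84397 + 0.99487·0.53639·-0.22325) = -11.80215°
λ₂ = λ₁ + atan2(sin θ sin δ cos φ₁, cos δ − sin φ₁ sin φ₂) = -129.22169°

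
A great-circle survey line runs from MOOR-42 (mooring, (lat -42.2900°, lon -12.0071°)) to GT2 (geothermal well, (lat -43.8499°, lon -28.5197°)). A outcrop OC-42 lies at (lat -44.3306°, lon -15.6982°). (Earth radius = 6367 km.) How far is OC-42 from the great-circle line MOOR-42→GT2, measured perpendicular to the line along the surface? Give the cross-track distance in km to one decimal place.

161.3 km

δ₁₃ = central angle MOOR-42→OC-42 = 0.058861 rad  (haversine)
θ₁₃ = bearing MOOR-42→OC-42 = 231.518°,  θ₁₂ = bearing MOOR-42→GT2 = 257.023°
dₓₜ = R·arcsin(sin δ₁₃ · sin(θ₁₃ − θ₁₂)) = 6367·arcsin(0.05883·sin(-25.505°)) = -161.294 km
|dₓₜ| = 161.294 km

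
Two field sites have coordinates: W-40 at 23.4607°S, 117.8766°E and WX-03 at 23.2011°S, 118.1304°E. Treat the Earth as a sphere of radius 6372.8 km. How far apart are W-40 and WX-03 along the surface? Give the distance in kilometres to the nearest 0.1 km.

38.8 km

Δφ = 0.2596°,  Δλ = 0.2538°
a = sin²(Δφ/2) + cos φ₁ cos φ₂ sin²(Δλ/2) = 0.000009
c = 2·arcsin(√a) = 0.006089 rad = 0.3489°
d = R·c = 6372.8 × 0.006089 = 38.8 km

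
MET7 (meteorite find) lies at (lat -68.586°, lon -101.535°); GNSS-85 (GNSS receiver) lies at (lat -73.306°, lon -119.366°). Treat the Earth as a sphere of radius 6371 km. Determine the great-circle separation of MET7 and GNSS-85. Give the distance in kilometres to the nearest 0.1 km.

Δφ = -4.7200°,  Δλ = -17.8310°
a = sin²(Δφ/2) + cos φ₁ cos φ₂ sin²(Δλ/2) = 0.004215
c = 2·arcsin(√a) = 0.129932 rad = 7.4446°
d = R·c = 6371 × 0.129932 = 827.8 km

827.8 km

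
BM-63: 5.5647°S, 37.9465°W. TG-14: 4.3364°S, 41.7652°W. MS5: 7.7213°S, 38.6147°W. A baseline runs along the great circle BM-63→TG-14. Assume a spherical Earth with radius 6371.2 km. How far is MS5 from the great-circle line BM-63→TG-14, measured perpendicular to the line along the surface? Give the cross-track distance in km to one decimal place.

250.9 km

δ₁₃ = central angle BM-63→MS5 = 0.039382 rad  (haversine)
θ₁₃ = bearing BM-63→MS5 = 197.069°,  θ₁₂ = bearing BM-63→TG-14 = 287.722°
dₓₜ = R·arcsin(sin δ₁₃ · sin(θ₁₃ − θ₁₂)) = 6371.2·arcsin(0.03937·sin(-90.653°)) = -250.893 km
|dₓₜ| = 250.893 km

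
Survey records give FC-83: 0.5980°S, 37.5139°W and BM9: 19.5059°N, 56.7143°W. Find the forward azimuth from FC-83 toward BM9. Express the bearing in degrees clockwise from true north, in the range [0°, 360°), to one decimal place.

Δλ = -19.2004°
y = sin Δλ · cos φ₂ = -0.309998
x = cos φ₁ sin φ₂ − sin φ₁ cos φ₂ cos Δλ = 0.343176
θ = atan2(y, x) = -42.0921° → 317.9079° (mod 360°)

317.9°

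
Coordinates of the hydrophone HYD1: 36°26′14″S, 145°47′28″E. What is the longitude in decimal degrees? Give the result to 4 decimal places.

145.7911°E

145° + 47′/60 + 28″/3600 = 145 + 0.78333 + 0.00778 = 145.7911°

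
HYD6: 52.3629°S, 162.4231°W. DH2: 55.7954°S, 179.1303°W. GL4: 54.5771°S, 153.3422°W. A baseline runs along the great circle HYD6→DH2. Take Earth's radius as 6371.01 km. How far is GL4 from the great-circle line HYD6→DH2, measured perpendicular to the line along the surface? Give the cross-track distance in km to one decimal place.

509.9 km

δ₁₃ = central angle HYD6→GL4 = 0.101855 rad  (haversine)
θ₁₃ = bearing HYD6→GL4 = 115.884°,  θ₁₂ = bearing HYD6→DH2 = 244.045°
dₓₜ = R·arcsin(sin δ₁₃ · sin(θ₁₃ − θ₁₂)) = 6371.01·arcsin(0.10168·sin(-128.161°)) = -509.896 km
|dₓₜ| = 509.896 km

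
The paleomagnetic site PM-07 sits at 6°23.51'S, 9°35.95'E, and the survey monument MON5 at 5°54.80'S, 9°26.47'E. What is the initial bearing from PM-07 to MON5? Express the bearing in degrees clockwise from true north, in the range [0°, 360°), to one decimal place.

PM-07: φ = -6.39183°, λ = +9.59917°
MON5: φ = -5.91333°, λ = +9.44117°
Δλ = -0.1580°
y = sin Δλ · cos φ₂ = -0.002743
x = cos φ₁ sin φ₂ − sin φ₁ cos φ₂ cos Δλ = 0.008351
θ = atan2(y, x) = -18.1834° → 341.8166° (mod 360°)

341.8°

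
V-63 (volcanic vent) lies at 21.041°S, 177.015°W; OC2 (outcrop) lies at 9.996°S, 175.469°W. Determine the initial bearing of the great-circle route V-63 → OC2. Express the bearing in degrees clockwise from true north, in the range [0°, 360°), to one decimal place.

Δλ = 1.5460°
y = sin Δλ · cos φ₂ = 0.026570
x = cos φ₁ sin φ₂ − sin φ₁ cos φ₂ cos Δλ = 0.191451
θ = atan2(y, x) = 7.9011° → 7.9011° (mod 360°)

7.9°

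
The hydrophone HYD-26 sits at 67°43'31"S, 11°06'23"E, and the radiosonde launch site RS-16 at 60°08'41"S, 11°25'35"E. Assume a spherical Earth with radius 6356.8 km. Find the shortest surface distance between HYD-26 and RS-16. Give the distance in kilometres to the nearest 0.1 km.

841.2 km

HYD-26: φ = -67.72528°, λ = +11.10639°
RS-16: φ = -60.14472°, λ = +11.42639°
Δφ = 7.5806°,  Δλ = 0.3200°
a = sin²(Δφ/2) + cos φ₁ cos φ₂ sin²(Δλ/2) = 0.004371
c = 2·arcsin(√a) = 0.132328 rad = 7.5818°
d = R·c = 6356.8 × 0.132328 = 841.2 km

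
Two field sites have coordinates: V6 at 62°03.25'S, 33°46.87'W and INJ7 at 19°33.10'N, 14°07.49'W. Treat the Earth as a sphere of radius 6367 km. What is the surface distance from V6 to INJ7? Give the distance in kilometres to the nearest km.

V6: φ = -62.05417°, λ = -33.78117°
INJ7: φ = +19.55167°, λ = -14.12483°
Δφ = 81.6058°,  Δλ = 19.6563°
a = sin²(Δφ/2) + cos φ₁ cos φ₂ sin²(Δλ/2) = 0.439876
c = 2·arcsin(√a) = 1.450256 rad = 83.0936°
d = R·c = 6367 × 1.450256 = 9233.8 km

9234 km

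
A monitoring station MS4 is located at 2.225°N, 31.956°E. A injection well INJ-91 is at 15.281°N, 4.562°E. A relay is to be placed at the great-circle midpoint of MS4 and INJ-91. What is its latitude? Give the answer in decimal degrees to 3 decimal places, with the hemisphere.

9.005°N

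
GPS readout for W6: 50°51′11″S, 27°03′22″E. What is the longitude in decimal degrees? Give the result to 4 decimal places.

27.0561°E

27° + 3′/60 + 22″/3600 = 27 + 0.05000 + 0.00611 = 27.0561°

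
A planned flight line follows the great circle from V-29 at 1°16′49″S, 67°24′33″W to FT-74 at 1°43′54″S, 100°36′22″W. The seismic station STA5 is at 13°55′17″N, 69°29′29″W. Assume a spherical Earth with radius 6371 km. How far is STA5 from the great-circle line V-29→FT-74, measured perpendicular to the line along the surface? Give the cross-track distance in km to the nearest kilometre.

1695 km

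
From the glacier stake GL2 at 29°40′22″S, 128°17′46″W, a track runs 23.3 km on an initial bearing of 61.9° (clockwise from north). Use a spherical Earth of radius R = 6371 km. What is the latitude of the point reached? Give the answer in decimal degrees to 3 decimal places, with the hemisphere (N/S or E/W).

GL2: φ = -29.67278°, λ = -128.29611°
δ = d/R = 23.3/6371 = 0.003657 rad
φ₂ = arcsin(sin φ₁ cos δ + cos φ₁ sin δ cos θ)
   = arcsin(-0.49505·0.99999 + 0.86887·0.00366·0.47101) = -29.57391°
λ₂ = λ₁ + atan2(sin θ sin δ cos φ₁, cos δ − sin φ₁ sin φ₂) = -128.08358°

29.574°S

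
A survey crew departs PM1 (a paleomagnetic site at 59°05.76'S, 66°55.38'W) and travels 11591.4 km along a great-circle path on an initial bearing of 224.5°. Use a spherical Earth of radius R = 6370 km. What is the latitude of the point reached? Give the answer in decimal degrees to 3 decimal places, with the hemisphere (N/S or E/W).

8.261°S

PM1: φ = -59.09600°, λ = -66.92300°
δ = d/R = 11591.4/6370 = 1.819686 rad
φ₂ = arcsin(sin φ₁ cos δ + cos φ₁ sin δ cos θ)
   = arcsin(-0.85803·-0.24633 + 0.51360·0.96919·-0.71325) = -8.26096°
λ₂ = λ₁ + atan2(sin θ sin δ cos φ₁, cos δ − sin φ₁ sin φ₂) = 156.42551°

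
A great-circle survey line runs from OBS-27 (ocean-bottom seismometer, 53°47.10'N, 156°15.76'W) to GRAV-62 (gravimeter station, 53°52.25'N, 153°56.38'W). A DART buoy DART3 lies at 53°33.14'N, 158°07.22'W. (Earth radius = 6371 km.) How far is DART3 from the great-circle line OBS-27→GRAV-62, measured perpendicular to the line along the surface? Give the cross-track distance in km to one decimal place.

14.5 km

OBS-27: φ = +53.78500°, λ = -156.26267°
GRAV-62: φ = +53.87083°, λ = -153.93967°
DART3: φ = +53.55233°, λ = -158.12033°
δ₁₃ = central angle OBS-27→DART3 = 0.019633 rad  (haversine)
θ₁₃ = bearing OBS-27→DART3 = 258.813°,  θ₁₂ = bearing OBS-27→GRAV-62 = 85.481°
dₓₜ = R·arcsin(sin δ₁₃ · sin(θ₁₃ − θ₁₂)) = 6371·arcsin(0.01963·sin(173.332°)) = 14.523 km
|dₓₜ| = 14.523 km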